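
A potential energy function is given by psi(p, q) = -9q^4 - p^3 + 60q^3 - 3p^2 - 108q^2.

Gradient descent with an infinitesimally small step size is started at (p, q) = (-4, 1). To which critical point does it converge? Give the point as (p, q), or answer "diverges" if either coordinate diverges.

psi is separable, so gradient descent decouples: p follows -∂psi/∂p, q follows -∂psi/∂q.
∂psi/∂p = -3p(p + 2); at p=-4 this is -24, so p increases.
∂psi/∂q = -36q(q - 3)(q - 2); at q=1 this is -72, so q increases.
p converges to its nearest critical value -2 (a local min of the p-part); q converges to 2. The iterate converges to (-2, 2).

(-2, 2)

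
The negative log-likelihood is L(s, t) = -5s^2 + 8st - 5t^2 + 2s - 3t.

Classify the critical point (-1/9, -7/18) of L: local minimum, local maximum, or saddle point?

The Hessian of L is constant: H = [[-10, 8], [8, -10]].
det(H) = (-10)·(-10) − 8² = 36.
det(H) > 0 and tr(H) = -20 < 0, so H is negative definite and the point is a local maximum.

local maximum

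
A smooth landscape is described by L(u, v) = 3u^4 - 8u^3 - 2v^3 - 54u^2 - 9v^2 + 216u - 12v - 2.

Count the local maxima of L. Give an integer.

L separates as a function of u plus a function of v, so ∇L=0 decouples.
∂L/∂u = 12(u - 3)(u - 2)(u + 3) = 0 at u ∈ {-3, 2, 3}; ∂L/∂v = -6(v + 1)(v + 2) = 0 at v ∈ {-2, -1}.
The Hessian is diagonal: diag(L_uu, L_vv). Second derivatives: L_uu(-3)=360, L_uu(2)=-60, L_uu(3)=72; L_vv(-2)=6, L_vv(-1)=-6.
Local maxima occur where both diagonal entries negative: (2, -1). Count: 1.

1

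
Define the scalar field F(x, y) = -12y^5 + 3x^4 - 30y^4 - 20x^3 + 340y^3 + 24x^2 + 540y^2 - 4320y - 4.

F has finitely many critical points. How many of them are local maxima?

2

F separates as a function of x plus a function of y, so ∇F=0 decouples.
∂F/∂x = 12x(x - 4)(x - 1) = 0 at x ∈ {0, 1, 4}; ∂F/∂y = -60(y - 3)(y - 2)(y + 3)(y + 4) = 0 at y ∈ {-4, -3, 2, 3}.
The Hessian is diagonal: diag(F_xx, F_yy). Second derivatives: F_xx(0)=48, F_xx(1)=-36, F_xx(4)=144; F_yy(-4)=2520, F_yy(-3)=-1800, F_yy(2)=1800, F_yy(3)=-2520.
Local maxima occur where both diagonal entries negative: (1, -3), (1, 3). Count: 2.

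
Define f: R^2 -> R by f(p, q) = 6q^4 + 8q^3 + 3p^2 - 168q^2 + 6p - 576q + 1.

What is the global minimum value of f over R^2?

f(p,q) separates as A(p) + B(q) + 1, so its minimum is min A + min B + 1.
A'(p) = 6p + 6 vanishes at p ∈ {-1}; B'(q) = 24(q - 4)(q + 2)(q + 3) vanishes at q ∈ {-3, -2, 4}.
Local minima of A (where A''>0): A(-1)=-3. Local minima of B: B(-3)=486, B(4)=-2944.
So the global minimum of f is A(-1) + B(4) + 1 = -3 − 2944 + 1 = -2946, attained at (-1, 4).

-2946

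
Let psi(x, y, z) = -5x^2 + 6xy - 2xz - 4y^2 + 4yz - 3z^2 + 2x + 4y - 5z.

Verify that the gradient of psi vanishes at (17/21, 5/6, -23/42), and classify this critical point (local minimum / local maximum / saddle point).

local maximum

∇psi = (-10x + 6y - 2z + 2, 6x - 8y + 4z + 4, -2x + 4y - 6z - 5); substituting (17/21, 5/6, -23/42) gives ∇psi = (0, 0, 0), so (17/21, 5/6, -23/42) is indeed a critical point.
The Hessian is constant: H = [[-10, 6, -2], [6, -8, 4], [-2, 4, -6]].
Leading principal minors: Δ₁ = -10, Δ₂ = 44, Δ₃ = -168.
The minors alternate sign starting negative (−, +, −), so H is negative definite: a local maximum.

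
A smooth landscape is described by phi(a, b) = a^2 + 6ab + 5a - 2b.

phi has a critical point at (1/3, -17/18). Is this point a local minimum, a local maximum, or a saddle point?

The Hessian of phi is constant: H = [[2, 6], [6, 0]].
det(H) = 2·0 − 6² = -36.
Since det(H) < 0, H is indefinite and the critical point is a saddle point.

saddle point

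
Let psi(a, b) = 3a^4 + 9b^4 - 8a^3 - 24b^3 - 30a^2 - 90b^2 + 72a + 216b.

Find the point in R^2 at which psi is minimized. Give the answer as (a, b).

(-2, -2)

psi(a,b) separates as P(a) + Q(b), so its minimum is min P + min Q.
P'(a) = 12(a - 3)(a - 1)(a + 2) vanishes at a ∈ {-2, 1, 3}; Q'(b) = 36(b - 3)(b - 1)(b + 2) vanishes at b ∈ {-2, 1, 3}.
Local minima of P (where P''>0): P(-2)=-152, P(3)=-27. Local minima of Q: Q(-2)=-456, Q(3)=-81.
So the global minimum of psi is P(-2) + Q(-2) = -152 − 456 = -608, attained at (-2, -2).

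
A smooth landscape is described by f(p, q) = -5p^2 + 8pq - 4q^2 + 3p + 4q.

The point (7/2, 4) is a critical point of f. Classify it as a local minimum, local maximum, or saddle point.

local maximum

The Hessian of f is constant: H = [[-10, 8], [8, -8]].
det(H) = (-10)·(-8) − 8² = 16.
det(H) > 0 and tr(H) = -18 < 0, so H is negative definite and the point is a local maximum.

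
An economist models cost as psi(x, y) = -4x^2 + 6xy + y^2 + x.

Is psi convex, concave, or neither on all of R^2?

psi is quadratic, so its Hessian is the constant matrix H = [[-8, 6], [6, 2]].
det(H) = -52, tr(H) = -6.
det(H) < 0, so H is indefinite: neither convex nor concave.

neither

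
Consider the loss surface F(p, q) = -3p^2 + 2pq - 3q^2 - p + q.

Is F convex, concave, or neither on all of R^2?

F is quadratic, so its Hessian is the constant matrix H = [[-6, 2], [2, -6]].
det(H) = 32, tr(H) = -12.
det(H) > 0 and tr(H) < 0, so H is negative definite everywhere: concave.

concave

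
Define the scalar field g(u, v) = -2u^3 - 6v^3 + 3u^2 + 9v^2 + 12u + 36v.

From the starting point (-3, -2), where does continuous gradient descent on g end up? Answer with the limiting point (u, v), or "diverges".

(-1, -1)

g is separable, so gradient descent decouples: u follows -∂g/∂u, v follows -∂g/∂v.
∂g/∂u = -6(u - 2)(u + 1); at u=-3 this is -60, so u increases.
∂g/∂v = -18(v - 2)(v + 1); at v=-2 this is -72, so v increases.
u converges to its nearest critical value -1 (a local min of the u-part); v converges to -1. The iterate converges to (-1, -1).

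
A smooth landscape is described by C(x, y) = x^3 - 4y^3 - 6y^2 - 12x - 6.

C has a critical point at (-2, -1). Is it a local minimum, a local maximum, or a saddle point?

The mixed partial ∂²C/∂x∂y is 0, so the Hessian at any point is diag(C_xx, C_yy) = diag(6x, -12(2y + 1)).
At (-2, -1): H = diag(-12, 12).
The eigenvalues have opposite signs, so H is indefinite: a saddle point.

saddle point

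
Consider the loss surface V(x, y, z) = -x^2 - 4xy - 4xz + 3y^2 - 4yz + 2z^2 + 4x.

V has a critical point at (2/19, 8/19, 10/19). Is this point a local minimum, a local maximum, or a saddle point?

The Hessian is constant: H = [[-2, -4, -4], [-4, 6, -4], [-4, -4, 4]].
Leading principal minors: Δ₁ = -2, Δ₂ = -28, Δ₃ = -304.
The minors fit neither the all-positive nor the alternating-sign pattern, so H is indefinite: a saddle point.

saddle point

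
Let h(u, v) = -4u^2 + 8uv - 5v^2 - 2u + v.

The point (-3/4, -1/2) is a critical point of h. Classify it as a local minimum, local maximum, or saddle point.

The Hessian of h is constant: H = [[-8, 8], [8, -10]].
det(H) = (-8)·(-10) − 8² = 16.
det(H) > 0 and tr(H) = -18 < 0, so H is negative definite and the point is a local maximum.

local maximum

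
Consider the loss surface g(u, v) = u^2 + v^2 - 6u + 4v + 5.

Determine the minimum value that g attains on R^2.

g(u,v) separates as P(u) + Q(v) + 5, so its minimum is min P + min Q + 5.
P'(u) = 2u - 6 vanishes at u ∈ {3}; Q'(v) = 2v + 4 vanishes at v ∈ {-2}.
Local minima of P (where P''>0): P(3)=-9. Local minima of Q: Q(-2)=-4.
So the global minimum of g is P(3) + Q(-2) + 5 = -9 − 4 + 5 = -8, attained at (3, -2).

-8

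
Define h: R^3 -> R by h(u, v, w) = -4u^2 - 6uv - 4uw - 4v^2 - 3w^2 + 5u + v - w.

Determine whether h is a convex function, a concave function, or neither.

h is quadratic, so its Hessian is the constant matrix H = [[-8, -6, -4], [-6, -8, 0], [-4, 0, -6]].
Leading principal minors: -8, 28, -40.
Signs alternate −, +, − ⇒ H ≺ 0 ⇒ concave.

concave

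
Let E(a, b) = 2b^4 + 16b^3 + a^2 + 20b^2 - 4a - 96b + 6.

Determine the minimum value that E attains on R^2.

E(a,b) separates as P(a) + Q(b) + 6, so its minimum is min P + min Q + 6.
P'(a) = 2a - 4 vanishes at a ∈ {2}; Q'(b) = 8(b - 1)(b + 3)(b + 4) vanishes at b ∈ {-4, -3, 1}.
Local minima of P (where P''>0): P(2)=-4. Local minima of Q: Q(-4)=192, Q(1)=-58.
So the global minimum of E is P(2) + Q(1) + 6 = -4 − 58 + 6 = -56, attained at (2, 1).

-56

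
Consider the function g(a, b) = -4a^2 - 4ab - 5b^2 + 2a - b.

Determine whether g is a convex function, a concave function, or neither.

concave

g is quadratic, so its Hessian is the constant matrix H = [[-8, -4], [-4, -10]].
det(H) = 64, tr(H) = -18.
det(H) > 0 and tr(H) < 0, so H is negative definite everywhere: concave.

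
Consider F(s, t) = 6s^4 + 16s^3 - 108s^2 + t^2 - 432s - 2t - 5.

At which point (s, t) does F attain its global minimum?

(3, 1)

F(s,t) separates as P(s) + Q(t) − 5, so its minimum is min P + min Q − 5.
P'(s) = 24(s - 3)(s + 2)(s + 3) vanishes at s ∈ {-3, -2, 3}; Q'(t) = 2(t - 1) vanishes at t ∈ {1}.
Local minima of P (where P''>0): P(-3)=378, P(3)=-1350. Local minima of Q: Q(1)=-1.
So the global minimum of F is P(3) + Q(1) − 5 = -1350 − 1 − 5 = -1356, attained at (3, 1).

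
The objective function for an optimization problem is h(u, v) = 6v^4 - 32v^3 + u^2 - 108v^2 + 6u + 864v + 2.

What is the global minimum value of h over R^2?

-2221

h(u,v) separates as P(u) + Q(v) + 2, so its minimum is min P + min Q + 2.
P'(u) = 2u + 6 vanishes at u ∈ {-3}; Q'(v) = 24(v - 4)(v - 3)(v + 3) vanishes at v ∈ {-3, 3, 4}.
Local minima of P (where P''>0): P(-3)=-9. Local minima of Q: Q(-3)=-2214, Q(4)=1216.
So the global minimum of h is P(-3) + Q(-3) + 2 = -9 − 2214 + 2 = -2221, attained at (-3, -3).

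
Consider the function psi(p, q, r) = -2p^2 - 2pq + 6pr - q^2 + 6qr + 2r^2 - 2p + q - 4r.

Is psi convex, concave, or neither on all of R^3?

neither

psi is quadratic, so its Hessian is the constant matrix H = [[-4, -2, 6], [-2, -2, 6], [6, 6, 4]].
Leading principal minors: -4, 4, 88.
Neither pattern holds ⇒ H is indefinite ⇒ neither convex nor concave.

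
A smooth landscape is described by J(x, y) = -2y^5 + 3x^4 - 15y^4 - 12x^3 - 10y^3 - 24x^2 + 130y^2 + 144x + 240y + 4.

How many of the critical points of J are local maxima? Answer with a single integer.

2

J separates as a function of x plus a function of y, so ∇J=0 decouples.
∂J/∂x = 12(x - 3)(x - 2)(x + 2) = 0 at x ∈ {-2, 2, 3}; ∂J/∂y = -10(y - 2)(y + 1)(y + 3)(y + 4) = 0 at y ∈ {-4, -3, -1, 2}.
The Hessian is diagonal: diag(J_xx, J_yy). Second derivatives: J_xx(-2)=240, J_xx(2)=-48, J_xx(3)=60; J_yy(-4)=180, J_yy(-3)=-100, J_yy(-1)=180, J_yy(2)=-900.
Local maxima occur where both diagonal entries negative: (2, -3), (2, 2). Count: 2.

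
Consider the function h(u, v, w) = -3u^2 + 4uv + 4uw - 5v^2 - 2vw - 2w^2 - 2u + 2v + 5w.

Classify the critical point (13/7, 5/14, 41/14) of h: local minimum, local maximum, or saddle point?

The Hessian is constant: H = [[-6, 4, 4], [4, -10, -2], [4, -2, -4]].
Leading principal minors: Δ₁ = -6, Δ₂ = 44, Δ₃ = -56.
The minors alternate sign starting negative (−, +, −), so H is negative definite: a local maximum.

local maximum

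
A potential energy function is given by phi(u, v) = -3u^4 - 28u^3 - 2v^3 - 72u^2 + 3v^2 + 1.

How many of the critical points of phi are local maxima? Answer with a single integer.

phi separates as a function of u plus a function of v, so ∇phi=0 decouples.
∂phi/∂u = -12u(u + 3)(u + 4) = 0 at u ∈ {-4, -3, 0}; ∂phi/∂v = -6v(v - 1) = 0 at v ∈ {0, 1}.
The Hessian is diagonal: diag(phi_uu, phi_vv). Second derivatives: phi_uu(-4)=-48, phi_uu(-3)=36, phi_uu(0)=-144; phi_vv(0)=6, phi_vv(1)=-6.
Local maxima occur where both diagonal entries negative: (-4, 1), (0, 1). Count: 2.

2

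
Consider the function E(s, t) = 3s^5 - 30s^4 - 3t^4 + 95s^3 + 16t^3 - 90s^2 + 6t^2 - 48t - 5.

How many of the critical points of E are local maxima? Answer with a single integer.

4

E separates as a function of s plus a function of t, so ∇E=0 decouples.
∂E/∂s = 15s(s - 4)(s - 3)(s - 1) = 0 at s ∈ {0, 1, 3, 4}; ∂E/∂t = -12(t - 4)(t - 1)(t + 1) = 0 at t ∈ {-1, 1, 4}.
The Hessian is diagonal: diag(E_ss, E_tt). Second derivatives: E_ss(0)=-180, E_ss(1)=90, E_ss(3)=-90, E_ss(4)=180; E_tt(-1)=-120, E_tt(1)=72, E_tt(4)=-180.
Local maxima occur where both diagonal entries negative: (0, -1), (0, 4), (3, -1), (3, 4). Count: 4.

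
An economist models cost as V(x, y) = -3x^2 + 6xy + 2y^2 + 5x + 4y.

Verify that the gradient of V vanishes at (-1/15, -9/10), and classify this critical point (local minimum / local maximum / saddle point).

∇V = (-6x + 6y + 5, 6x + 4y + 4); substituting (-1/15, -9/10) gives ∇V = (0, 0), so (-1/15, -9/10) is indeed a critical point.
The Hessian of V is constant: H = [[-6, 6], [6, 4]].
det(H) = (-6)·4 − 6² = -60.
Since det(H) < 0, H is indefinite and the critical point is a saddle point.

saddle point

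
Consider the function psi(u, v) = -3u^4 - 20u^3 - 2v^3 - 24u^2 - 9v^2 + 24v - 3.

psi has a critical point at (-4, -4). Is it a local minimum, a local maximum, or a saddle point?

saddle point

The mixed partial ∂²psi/∂u∂v is 0, so the Hessian at any point is diag(psi_uu, psi_vv) = diag(-12(3u^2 + 10u + 4), -6(2v + 3)).
At (-4, -4): H = diag(-144, 30).
The eigenvalues have opposite signs, so H is indefinite: a saddle point.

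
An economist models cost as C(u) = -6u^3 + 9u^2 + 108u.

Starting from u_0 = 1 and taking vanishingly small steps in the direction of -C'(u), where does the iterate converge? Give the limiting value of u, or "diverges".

-2

C'(u) = -18(u - 3)(u + 2), so C'(1) = 108.
Gradient descent moves in the -C' direction, i.e. u is decreasing.
The nearest critical point in that direction is u = -2, where C'' = 90 > 0 (a local minimum). The iterate converges there.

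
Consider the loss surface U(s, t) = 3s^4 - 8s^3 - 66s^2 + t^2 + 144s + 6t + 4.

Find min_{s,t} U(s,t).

U(s,t) separates as P(s) + Q(t) + 4, so its minimum is min P + min Q + 4.
P'(s) = 12(s - 4)(s - 1)(s + 3) vanishes at s ∈ {-3, 1, 4}; Q'(t) = 2(t + 3) vanishes at t ∈ {-3}.
Local minima of P (where P''>0): P(-3)=-567, P(4)=-224. Local minima of Q: Q(-3)=-9.
So the global minimum of U is P(-3) + Q(-3) + 4 = -567 − 9 + 4 = -572, attained at (-3, -3).

-572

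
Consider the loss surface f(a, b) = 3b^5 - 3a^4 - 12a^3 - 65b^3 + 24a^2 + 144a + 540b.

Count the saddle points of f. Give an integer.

f separates as a function of a plus a function of b, so ∇f=0 decouples.
∂f/∂a = -12(a - 2)(a + 2)(a + 3) = 0 at a ∈ {-3, -2, 2}; ∂f/∂b = 15(b - 3)(b - 2)(b + 2)(b + 3) = 0 at b ∈ {-3, -2, 2, 3}.
The Hessian is diagonal: diag(f_aa, f_bb). Second derivatives: f_aa(-3)=-60, f_aa(-2)=48, f_aa(2)=-240; f_bb(-3)=-450, f_bb(-2)=300, f_bb(2)=-300, f_bb(3)=450.
Saddle points occur where the two diagonal entries have opposite signs: (-3, -2), (-3, 3), (-2, -3), (-2, 2), (2, -2), (2, 3). Count: 6.

6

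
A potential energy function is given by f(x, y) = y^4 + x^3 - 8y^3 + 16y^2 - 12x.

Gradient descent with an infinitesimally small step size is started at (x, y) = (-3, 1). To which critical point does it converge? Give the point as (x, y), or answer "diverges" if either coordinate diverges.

diverges

f is separable, so gradient descent decouples: x follows -∂f/∂x, y follows -∂f/∂y.
∂f/∂x = 3(x - 2)(x + 2); at x=-3 this is 15, so x decreases.
∂f/∂y = 4y(y - 4)(y - 2); at y=1 this is 12, so y decreases.
The x-coordinate has no critical point in that direction and runs off to infinity.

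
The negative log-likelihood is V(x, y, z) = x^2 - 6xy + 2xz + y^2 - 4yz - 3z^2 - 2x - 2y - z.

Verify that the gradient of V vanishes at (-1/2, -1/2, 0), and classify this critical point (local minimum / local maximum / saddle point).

saddle point

∇V = (2x - 6y + 2z - 2, -6x + 2y - 4z - 2, 2x - 4y - 6z - 1); substituting (-1/2, -1/2, 0) gives ∇V = (0, 0, 0), so (-1/2, -1/2, 0) is indeed a critical point.
The Hessian is constant: H = [[2, -6, 2], [-6, 2, -4], [2, -4, -6]].
Leading principal minors: Δ₁ = 2, Δ₂ = -32, Δ₃ = 248.
The minors fit neither the all-positive nor the alternating-sign pattern, so H is indefinite: a saddle point.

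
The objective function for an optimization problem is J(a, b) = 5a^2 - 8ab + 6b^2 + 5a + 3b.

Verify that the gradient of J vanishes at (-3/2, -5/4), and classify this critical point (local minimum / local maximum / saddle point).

∇J = (10a - 8b + 5, -8a + 12b + 3); substituting (-3/2, -5/4) gives ∇J = (0, 0), so (-3/2, -5/4) is indeed a critical point.
The Hessian of J is constant: H = [[10, -8], [-8, 12]].
det(H) = 10·12 − (-8)² = 56.
det(H) > 0 and tr(H) = 22 > 0, so H is positive definite and the point is a local minimum.

local minimum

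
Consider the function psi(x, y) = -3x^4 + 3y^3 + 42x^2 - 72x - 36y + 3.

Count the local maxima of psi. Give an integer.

psi separates as a function of x plus a function of y, so ∇psi=0 decouples.
∂psi/∂x = -12(x - 2)(x - 1)(x + 3) = 0 at x ∈ {-3, 1, 2}; ∂psi/∂y = 9(y - 2)(y + 2) = 0 at y ∈ {-2, 2}.
The Hessian is diagonal: diag(psi_xx, psi_yy). Second derivatives: psi_xx(-3)=-240, psi_xx(1)=48, psi_xx(2)=-60; psi_yy(-2)=-36, psi_yy(2)=36.
Local maxima occur where both diagonal entries negative: (-3, -2), (2, -2). Count: 2.

2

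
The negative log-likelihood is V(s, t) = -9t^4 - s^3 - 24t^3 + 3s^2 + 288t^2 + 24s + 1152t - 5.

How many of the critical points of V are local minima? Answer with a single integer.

1

V separates as a function of s plus a function of t, so ∇V=0 decouples.
∂V/∂s = -3(s - 4)(s + 2) = 0 at s ∈ {-2, 4}; ∂V/∂t = -36(t - 4)(t + 2)(t + 4) = 0 at t ∈ {-4, -2, 4}.
The Hessian is diagonal: diag(V_ss, V_tt). Second derivatives: V_ss(-2)=18, V_ss(4)=-18; V_tt(-4)=-576, V_tt(-2)=432, V_tt(4)=-1728.
Local minima occur where both diagonal entries positive: (-2, -2). Count: 1.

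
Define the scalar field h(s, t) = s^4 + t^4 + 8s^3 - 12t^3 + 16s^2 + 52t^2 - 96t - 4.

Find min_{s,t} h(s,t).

-68

h(s,t) separates as P(s) + Q(t) − 4, so its minimum is min P + min Q − 4.
P'(s) = 4s(s + 2)(s + 4) vanishes at s ∈ {-4, -2, 0}; Q'(t) = 4(t - 4)(t - 3)(t - 2) vanishes at t ∈ {2, 3, 4}.
Local minima of P (where P''>0): P(-4)=0, P(0)=0. Local minima of Q: Q(2)=-64, Q(4)=-64.
So the global minimum of h is P(-4) + Q(2) − 4 = 0 − 64 − 4 = -68, attained at (-4, 2).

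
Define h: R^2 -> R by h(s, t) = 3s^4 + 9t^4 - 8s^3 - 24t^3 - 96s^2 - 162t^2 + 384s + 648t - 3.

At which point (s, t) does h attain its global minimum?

h(s,t) separates as P(s) + Q(t) − 3, so its minimum is min P + min Q − 3.
P'(s) = 12(s - 4)(s - 2)(s + 4) vanishes at s ∈ {-4, 2, 4}; Q'(t) = 36(t - 3)(t - 2)(t + 3) vanishes at t ∈ {-3, 2, 3}.
Local minima of P (where P''>0): P(-4)=-1792, P(4)=256. Local minima of Q: Q(-3)=-2025, Q(3)=567.
So the global minimum of h is P(-4) + Q(-3) − 3 = -1792 − 2025 − 3 = -3820, attained at (-4, -3).

(-4, -3)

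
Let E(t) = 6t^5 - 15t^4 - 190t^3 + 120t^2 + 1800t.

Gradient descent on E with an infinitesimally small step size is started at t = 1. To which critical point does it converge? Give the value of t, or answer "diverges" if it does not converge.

-2

E'(t) = 30(t - 5)(t - 2)(t + 2)(t + 3), so E'(1) = 1440.
Gradient descent moves in the -E' direction, i.e. t is decreasing.
The nearest critical point in that direction is t = -2, where E'' = 840 > 0 (a local minimum). The iterate converges there.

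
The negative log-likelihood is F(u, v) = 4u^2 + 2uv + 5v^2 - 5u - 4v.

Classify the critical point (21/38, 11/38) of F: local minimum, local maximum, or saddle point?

local minimum

The Hessian of F is constant: H = [[8, 2], [2, 10]].
det(H) = 8·10 − 2² = 76.
det(H) > 0 and tr(H) = 18 > 0, so H is positive definite and the point is a local minimum.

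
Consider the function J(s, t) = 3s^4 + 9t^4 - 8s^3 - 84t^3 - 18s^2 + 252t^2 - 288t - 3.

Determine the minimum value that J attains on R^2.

J(s,t) separates as P(s) + Q(t) − 3, so its minimum is min P + min Q − 3.
P'(s) = 12s(s - 3)(s + 1) vanishes at s ∈ {-1, 0, 3}; Q'(t) = 36(t - 4)(t - 2)(t - 1) vanishes at t ∈ {1, 2, 4}.
Local minima of P (where P''>0): P(-1)=-7, P(3)=-135. Local minima of Q: Q(1)=-111, Q(4)=-192.
So the global minimum of J is P(3) + Q(4) − 3 = -135 − 192 − 3 = -330, attained at (3, 4).

-330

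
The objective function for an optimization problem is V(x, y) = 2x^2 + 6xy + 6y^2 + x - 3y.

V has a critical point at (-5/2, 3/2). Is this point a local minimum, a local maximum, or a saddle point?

local minimum

The Hessian of V is constant: H = [[4, 6], [6, 12]].
det(H) = 4·12 − 6² = 12.
det(H) > 0 and tr(H) = 16 > 0, so H is positive definite and the point is a local minimum.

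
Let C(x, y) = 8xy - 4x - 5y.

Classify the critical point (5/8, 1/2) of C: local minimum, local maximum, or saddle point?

The Hessian of C is constant: H = [[0, 8], [8, 0]].
det(H) = 0·0 − 8² = -64.
Since det(H) < 0, H is indefinite and the critical point is a saddle point.

saddle point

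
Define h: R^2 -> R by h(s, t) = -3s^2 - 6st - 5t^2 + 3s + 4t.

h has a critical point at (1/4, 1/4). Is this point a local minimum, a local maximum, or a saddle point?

The Hessian of h is constant: H = [[-6, -6], [-6, -10]].
det(H) = (-6)·(-10) − (-6)² = 24.
det(H) > 0 and tr(H) = -16 < 0, so H is negative definite and the point is a local maximum.

local maximum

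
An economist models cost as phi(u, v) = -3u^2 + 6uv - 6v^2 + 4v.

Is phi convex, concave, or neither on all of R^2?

concave

phi is quadratic, so its Hessian is the constant matrix H = [[-6, 6], [6, -12]].
det(H) = 36, tr(H) = -18.
det(H) > 0 and tr(H) < 0, so H is negative definite everywhere: concave.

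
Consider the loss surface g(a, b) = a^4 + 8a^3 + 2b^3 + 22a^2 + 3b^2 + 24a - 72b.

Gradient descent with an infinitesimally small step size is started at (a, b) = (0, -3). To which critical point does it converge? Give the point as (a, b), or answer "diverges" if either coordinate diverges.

(-1, 3)

g is separable, so gradient descent decouples: a follows -∂g/∂a, b follows -∂g/∂b.
∂g/∂a = 4(a + 1)(a + 2)(a + 3); at a=0 this is 24, so a decreases.
∂g/∂b = 6(b - 3)(b + 4); at b=-3 this is -36, so b increases.
a converges to its nearest critical value -1 (a local min of the a-part); b converges to 3. The iterate converges to (-1, 3).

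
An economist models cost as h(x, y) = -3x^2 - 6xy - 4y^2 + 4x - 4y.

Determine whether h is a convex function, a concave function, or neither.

h is quadratic, so its Hessian is the constant matrix H = [[-6, -6], [-6, -8]].
det(H) = 12, tr(H) = -14.
det(H) > 0 and tr(H) < 0, so H is negative definite everywhere: concave.

concave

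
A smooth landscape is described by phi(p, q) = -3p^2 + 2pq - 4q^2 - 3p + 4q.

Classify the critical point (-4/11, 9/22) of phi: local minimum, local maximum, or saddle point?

local maximum

The Hessian of phi is constant: H = [[-6, 2], [2, -8]].
det(H) = (-6)·(-8) − 2² = 44.
det(H) > 0 and tr(H) = -14 < 0, so H is negative definite and the point is a local maximum.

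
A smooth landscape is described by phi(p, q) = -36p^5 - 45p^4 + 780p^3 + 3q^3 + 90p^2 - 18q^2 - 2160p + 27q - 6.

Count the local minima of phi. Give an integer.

phi separates as a function of p plus a function of q, so ∇phi=0 decouples.
∂phi/∂p = -180(p - 3)(p - 1)(p + 1)(p + 4) = 0 at p ∈ {-4, -1, 1, 3}; ∂phi/∂q = 9(q - 3)(q - 1) = 0 at q ∈ {1, 3}.
The Hessian is diagonal: diag(phi_pp, phi_qq). Second derivatives: phi_pp(-4)=18900, phi_pp(-1)=-4320, phi_pp(1)=3600, phi_pp(3)=-10080; phi_qq(1)=-18, phi_qq(3)=18.
Local minima occur where both diagonal entries positive: (-4, 3), (1, 3). Count: 2.

2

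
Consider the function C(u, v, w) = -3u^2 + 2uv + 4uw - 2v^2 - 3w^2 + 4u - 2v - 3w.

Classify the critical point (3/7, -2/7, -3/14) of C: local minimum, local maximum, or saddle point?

The Hessian is constant: H = [[-6, 2, 4], [2, -4, 0], [4, 0, -6]].
Leading principal minors: Δ₁ = -6, Δ₂ = 20, Δ₃ = -56.
The minors alternate sign starting negative (−, +, −), so H is negative definite: a local maximum.

local maximum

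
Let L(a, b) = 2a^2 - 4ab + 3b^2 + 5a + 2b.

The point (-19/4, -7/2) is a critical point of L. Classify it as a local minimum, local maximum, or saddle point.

The Hessian of L is constant: H = [[4, -4], [-4, 6]].
det(H) = 4·6 − (-4)² = 8.
det(H) > 0 and tr(H) = 10 > 0, so H is positive definite and the point is a local minimum.

local minimum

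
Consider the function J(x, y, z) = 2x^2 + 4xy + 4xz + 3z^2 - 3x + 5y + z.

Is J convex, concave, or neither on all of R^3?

J is quadratic, so its Hessian is the constant matrix H = [[4, 4, 4], [4, 0, 0], [4, 0, 6]].
Leading principal minors: 4, -16, -96.
Neither pattern holds ⇒ H is indefinite ⇒ neither convex nor concave.

neither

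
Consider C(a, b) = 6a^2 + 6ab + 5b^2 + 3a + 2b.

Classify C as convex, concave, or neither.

C is quadratic, so its Hessian is the constant matrix H = [[12, 6], [6, 10]].
det(H) = 84, tr(H) = 22.
det(H) > 0 and tr(H) > 0, so H is positive definite everywhere: convex.

convex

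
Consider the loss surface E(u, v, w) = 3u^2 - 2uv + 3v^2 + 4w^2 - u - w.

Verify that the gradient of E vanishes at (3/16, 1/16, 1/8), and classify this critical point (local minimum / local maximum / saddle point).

local minimum

∇E = (6u - 2v - 1, -2u + 6v, 8w - 1); substituting (3/16, 1/16, 1/8) gives ∇E = (0, 0, 0), so (3/16, 1/16, 1/8) is indeed a critical point.
The Hessian is constant: H = [[6, -2, 0], [-2, 6, 0], [0, 0, 8]].
Leading principal minors: Δ₁ = 6, Δ₂ = 32, Δ₃ = 256.
All leading minors are positive, so H is positive definite: a local minimum.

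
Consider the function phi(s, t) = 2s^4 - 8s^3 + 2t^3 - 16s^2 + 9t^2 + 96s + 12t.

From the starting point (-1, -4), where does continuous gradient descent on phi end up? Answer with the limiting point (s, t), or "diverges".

phi is separable, so gradient descent decouples: s follows -∂phi/∂s, t follows -∂phi/∂t.
∂phi/∂s = 8(s - 3)(s - 2)(s + 2); at s=-1 this is 96, so s decreases.
∂phi/∂t = 6(t + 1)(t + 2); at t=-4 this is 36, so t decreases.
The t-coordinate has no critical point in that direction and runs off to infinity.

diverges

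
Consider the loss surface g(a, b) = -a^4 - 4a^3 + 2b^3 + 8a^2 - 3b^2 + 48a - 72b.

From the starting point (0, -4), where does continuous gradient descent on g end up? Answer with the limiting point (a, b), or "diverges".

g is separable, so gradient descent decouples: a follows -∂g/∂a, b follows -∂g/∂b.
∂g/∂a = -4(a - 2)(a + 2)(a + 3); at a=0 this is 48, so a decreases.
∂g/∂b = 6(b - 4)(b + 3); at b=-4 this is 48, so b decreases.
The b-coordinate has no critical point in that direction and runs off to infinity.

diverges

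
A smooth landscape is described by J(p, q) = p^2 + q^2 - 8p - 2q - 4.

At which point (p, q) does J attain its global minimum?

J(p,q) separates as A(p) + B(q) − 4, so its minimum is min A + min B − 4.
A'(p) = 2p - 8 vanishes at p ∈ {4}; B'(q) = 2q - 2 vanishes at q ∈ {1}.
Local minima of A (where A''>0): A(4)=-16. Local minima of B: B(1)=-1.
So the global minimum of J is A(4) + B(1) − 4 = -16 − 1 − 4 = -21, attained at (4, 1).

(4, 1)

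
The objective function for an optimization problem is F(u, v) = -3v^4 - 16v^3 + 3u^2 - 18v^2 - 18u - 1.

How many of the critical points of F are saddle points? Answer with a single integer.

F separates as a function of u plus a function of v, so ∇F=0 decouples.
∂F/∂u = 6(u - 3) = 0 at u ∈ {3}; ∂F/∂v = -12v(v + 1)(v + 3) = 0 at v ∈ {-3, -1, 0}.
The Hessian is diagonal: diag(F_uu, F_vv). Second derivatives: F_uu(3)=6; F_vv(-3)=-72, F_vv(-1)=24, F_vv(0)=-36.
Saddle points occur where the two diagonal entries have opposite signs: (3, -3), (3, 0). Count: 2.

2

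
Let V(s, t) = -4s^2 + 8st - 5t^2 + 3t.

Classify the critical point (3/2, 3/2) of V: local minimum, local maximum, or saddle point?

The Hessian of V is constant: H = [[-8, 8], [8, -10]].
det(H) = (-8)·(-10) − 8² = 16.
det(H) > 0 and tr(H) = -18 < 0, so H is negative definite and the point is a local maximum.

local maximum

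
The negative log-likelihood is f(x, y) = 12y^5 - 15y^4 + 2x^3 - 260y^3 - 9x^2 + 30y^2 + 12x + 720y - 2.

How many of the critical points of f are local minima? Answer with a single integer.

f separates as a function of x plus a function of y, so ∇f=0 decouples.
∂f/∂x = 6(x - 2)(x - 1) = 0 at x ∈ {1, 2}; ∂f/∂y = 60(y - 4)(y - 1)(y + 1)(y + 3) = 0 at y ∈ {-3, -1, 1, 4}.
The Hessian is diagonal: diag(f_xx, f_yy). Second derivatives: f_xx(1)=-6, f_xx(2)=6; f_yy(-3)=-3360, f_yy(-1)=1200, f_yy(1)=-1440, f_yy(4)=6300.
Local minima occur where both diagonal entries positive: (2, -1), (2, 4). Count: 2.

2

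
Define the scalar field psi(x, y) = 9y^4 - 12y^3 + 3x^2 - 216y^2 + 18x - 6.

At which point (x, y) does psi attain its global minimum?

psi(x,y) separates as P(x) + Q(y) − 6, so its minimum is min P + min Q − 6.
P'(x) = 6x + 18 vanishes at x ∈ {-3}; Q'(y) = 36y(y - 4)(y + 3) vanishes at y ∈ {-3, 0, 4}.
Local minima of P (where P''>0): P(-3)=-27. Local minima of Q: Q(-3)=-891, Q(4)=-1920.
So the global minimum of psi is P(-3) + Q(4) − 6 = -27 − 1920 − 6 = -1953, attained at (-3, 4).

(-3, 4)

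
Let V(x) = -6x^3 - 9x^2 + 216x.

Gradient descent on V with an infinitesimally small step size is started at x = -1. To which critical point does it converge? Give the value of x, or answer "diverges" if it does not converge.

-4

V'(x) = -18(x - 3)(x + 4), so V'(-1) = 216.
Gradient descent moves in the -V' direction, i.e. x is decreasing.
The nearest critical point in that direction is x = -4, where V'' = 126 > 0 (a local minimum). The iterate converges there.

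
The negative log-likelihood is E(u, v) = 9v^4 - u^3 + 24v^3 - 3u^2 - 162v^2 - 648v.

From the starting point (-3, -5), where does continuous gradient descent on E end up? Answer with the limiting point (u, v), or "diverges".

E is separable, so gradient descent decouples: u follows -∂E/∂u, v follows -∂E/∂v.
∂E/∂u = -3u(u + 2); at u=-3 this is -9, so u increases.
∂E/∂v = 36(v - 3)(v + 2)(v + 3); at v=-5 this is -1728, so v increases.
u converges to its nearest critical value -2 (a local min of the u-part); v converges to -3. The iterate converges to (-2, -3).

(-2, -3)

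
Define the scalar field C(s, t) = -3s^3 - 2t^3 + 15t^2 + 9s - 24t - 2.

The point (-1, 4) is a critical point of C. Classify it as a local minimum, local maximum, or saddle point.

saddle point

The mixed partial ∂²C/∂s∂t is 0, so the Hessian at any point is diag(C_ss, C_tt) = diag(-18s, 6(-2t + 5)).
At (-1, 4): H = diag(18, -18).
The eigenvalues have opposite signs, so H is indefinite: a saddle point.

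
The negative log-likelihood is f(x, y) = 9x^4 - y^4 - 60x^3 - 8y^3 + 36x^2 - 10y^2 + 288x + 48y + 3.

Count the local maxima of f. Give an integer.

2

f separates as a function of x plus a function of y, so ∇f=0 decouples.
∂f/∂x = 36(x - 4)(x - 2)(x + 1) = 0 at x ∈ {-1, 2, 4}; ∂f/∂y = -4(y - 1)(y + 3)(y + 4) = 0 at y ∈ {-4, -3, 1}.
The Hessian is diagonal: diag(f_xx, f_yy). Second derivatives: f_xx(-1)=540, f_xx(2)=-216, f_xx(4)=360; f_yy(-4)=-20, f_yy(-3)=16, f_yy(1)=-80.
Local maxima occur where both diagonal entries negative: (2, -4), (2, 1). Count: 2.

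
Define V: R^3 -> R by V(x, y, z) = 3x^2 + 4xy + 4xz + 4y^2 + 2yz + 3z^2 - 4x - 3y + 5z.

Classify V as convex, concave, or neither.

convex

V is quadratic, so its Hessian is the constant matrix H = [[6, 4, 4], [4, 8, 2], [4, 2, 6]].
Leading principal minors: 6, 32, 104.
All positive ⇒ H ≻ 0 ⇒ convex.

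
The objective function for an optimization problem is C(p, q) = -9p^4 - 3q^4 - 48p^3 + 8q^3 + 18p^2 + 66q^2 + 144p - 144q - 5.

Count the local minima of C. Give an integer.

1

C separates as a function of p plus a function of q, so ∇C=0 decouples.
∂C/∂p = -36(p - 1)(p + 1)(p + 4) = 0 at p ∈ {-4, -1, 1}; ∂C/∂q = -12(q - 4)(q - 1)(q + 3) = 0 at q ∈ {-3, 1, 4}.
The Hessian is diagonal: diag(C_pp, C_qq). Second derivatives: C_pp(-4)=-540, C_pp(-1)=216, C_pp(1)=-360; C_qq(-3)=-336, C_qq(1)=144, C_qq(4)=-252.
Local minima occur where both diagonal entries positive: (-1, 1). Count: 1.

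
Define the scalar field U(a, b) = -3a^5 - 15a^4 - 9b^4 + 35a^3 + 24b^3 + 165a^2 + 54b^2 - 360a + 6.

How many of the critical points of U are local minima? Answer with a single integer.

U separates as a function of a plus a function of b, so ∇U=0 decouples.
∂U/∂a = -15(a - 2)(a - 1)(a + 3)(a + 4) = 0 at a ∈ {-4, -3, 1, 2}; ∂U/∂b = -36b(b - 3)(b + 1) = 0 at b ∈ {-1, 0, 3}.
The Hessian is diagonal: diag(U_aa, U_bb). Second derivatives: U_aa(-4)=450, U_aa(-3)=-300, U_aa(1)=300, U_aa(2)=-450; U_bb(-1)=-144, U_bb(0)=108, U_bb(3)=-432.
Local minima occur where both diagonal entries positive: (-4, 0), (1, 0). Count: 2.

2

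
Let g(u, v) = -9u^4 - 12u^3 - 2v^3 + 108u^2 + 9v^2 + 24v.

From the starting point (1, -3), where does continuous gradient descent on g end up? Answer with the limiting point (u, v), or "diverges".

(0, -1)

g is separable, so gradient descent decouples: u follows -∂g/∂u, v follows -∂g/∂v.
∂g/∂u = -36u(u - 2)(u + 3); at u=1 this is 144, so u decreases.
∂g/∂v = -6(v - 4)(v + 1); at v=-3 this is -84, so v increases.
u converges to its nearest critical value 0 (a local min of the u-part); v converges to -1. The iterate converges to (0, -1).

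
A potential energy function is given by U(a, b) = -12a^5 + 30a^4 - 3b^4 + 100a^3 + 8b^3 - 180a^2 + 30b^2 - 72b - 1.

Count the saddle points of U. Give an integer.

6

U separates as a function of a plus a function of b, so ∇U=0 decouples.
∂U/∂a = -60a(a - 3)(a - 1)(a + 2) = 0 at a ∈ {-2, 0, 1, 3}; ∂U/∂b = -12(b - 3)(b - 1)(b + 2) = 0 at b ∈ {-2, 1, 3}.
The Hessian is diagonal: diag(U_aa, U_bb). Second derivatives: U_aa(-2)=1800, U_aa(0)=-360, U_aa(1)=360, U_aa(3)=-1800; U_bb(-2)=-180, U_bb(1)=72, U_bb(3)=-120.
Saddle points occur where the two diagonal entries have opposite signs: (-2, -2), (-2, 3), (0, 1), (1, -2), (1, 3), (3, 1). Count: 6.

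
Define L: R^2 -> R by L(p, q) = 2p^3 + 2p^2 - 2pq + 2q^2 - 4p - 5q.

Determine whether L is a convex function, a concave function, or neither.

neither

The term 2p^3 is cubic, so the Hessian is not constant.
∂²L/∂p² = 12p + 4, which takes both signs as p varies (negative for sufficiently negative p). A diagonal entry of the Hessian changing sign means the Hessian is neither positive- nor negative-semidefinite on all of R^2.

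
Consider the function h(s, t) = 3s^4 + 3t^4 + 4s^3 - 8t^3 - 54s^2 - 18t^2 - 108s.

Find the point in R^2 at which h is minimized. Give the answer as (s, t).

(3, 3)

h(s,t) separates as P(s) + Q(t), so its minimum is min P + min Q.
P'(s) = 12(s - 3)(s + 1)(s + 3) vanishes at s ∈ {-3, -1, 3}; Q'(t) = 12t(t - 3)(t + 1) vanishes at t ∈ {-1, 0, 3}.
Local minima of P (where P''>0): P(-3)=-27, P(3)=-459. Local minima of Q: Q(-1)=-7, Q(3)=-135.
So the global minimum of h is P(3) + Q(3) = -459 − 135 = -594, attained at (3, 3).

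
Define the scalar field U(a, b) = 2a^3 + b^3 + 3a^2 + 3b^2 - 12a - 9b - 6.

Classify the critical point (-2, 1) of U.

saddle point

The mixed partial ∂²U/∂a∂b is 0, so the Hessian at any point is diag(U_aa, U_bb) = diag(6(2a + 1), 6(b + 1)).
At (-2, 1): H = diag(-18, 12).
The eigenvalues have opposite signs, so H is indefinite: a saddle point.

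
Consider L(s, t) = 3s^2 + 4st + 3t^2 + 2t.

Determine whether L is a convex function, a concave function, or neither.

convex

L is quadratic, so its Hessian is the constant matrix H = [[6, 4], [4, 6]].
det(H) = 20, tr(H) = 12.
det(H) > 0 and tr(H) > 0, so H is positive definite everywhere: convex.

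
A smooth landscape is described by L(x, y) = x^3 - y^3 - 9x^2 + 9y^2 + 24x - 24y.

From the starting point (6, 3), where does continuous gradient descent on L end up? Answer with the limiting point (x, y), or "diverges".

L is separable, so gradient descent decouples: x follows -∂L/∂x, y follows -∂L/∂y.
∂L/∂x = 3(x - 4)(x - 2); at x=6 this is 24, so x decreases.
∂L/∂y = -3(y - 4)(y - 2); at y=3 this is 3, so y decreases.
x converges to its nearest critical value 4 (a local min of the x-part); y converges to 2. The iterate converges to (4, 2).

(4, 2)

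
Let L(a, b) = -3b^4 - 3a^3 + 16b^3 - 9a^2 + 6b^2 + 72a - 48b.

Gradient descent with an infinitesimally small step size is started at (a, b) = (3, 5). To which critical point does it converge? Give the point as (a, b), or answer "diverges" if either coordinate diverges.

diverges

L is separable, so gradient descent decouples: a follows -∂L/∂a, b follows -∂L/∂b.
∂L/∂a = -9(a - 2)(a + 4); at a=3 this is -63, so a increases.
∂L/∂b = -12(b - 4)(b - 1)(b + 1); at b=5 this is -288, so b increases.
The a-coordinate has no critical point in that direction and runs off to infinity.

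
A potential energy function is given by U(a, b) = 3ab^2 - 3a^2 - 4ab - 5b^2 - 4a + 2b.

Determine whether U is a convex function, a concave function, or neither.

The term 3ab^2 is cubic, so the Hessian is not constant.
∂²U/∂b² = 6a - 10, which takes both signs as a varies (negative for sufficiently negative a). A diagonal entry of the Hessian changing sign means the Hessian is neither positive- nor negative-semidefinite on all of R^2.

neither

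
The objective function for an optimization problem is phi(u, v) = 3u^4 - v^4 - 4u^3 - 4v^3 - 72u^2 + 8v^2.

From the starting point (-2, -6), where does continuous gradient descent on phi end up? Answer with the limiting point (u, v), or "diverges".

diverges

phi is separable, so gradient descent decouples: u follows -∂phi/∂u, v follows -∂phi/∂v.
∂phi/∂u = 12u(u - 4)(u + 3); at u=-2 this is 144, so u decreases.
∂phi/∂v = -4v(v - 1)(v + 4); at v=-6 this is 336, so v decreases.
The v-coordinate has no critical point in that direction and runs off to infinity.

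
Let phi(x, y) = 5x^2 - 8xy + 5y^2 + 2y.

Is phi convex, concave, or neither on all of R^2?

phi is quadratic, so its Hessian is the constant matrix H = [[10, -8], [-8, 10]].
det(H) = 36, tr(H) = 20.
det(H) > 0 and tr(H) > 0, so H is positive definite everywhere: convex.

convex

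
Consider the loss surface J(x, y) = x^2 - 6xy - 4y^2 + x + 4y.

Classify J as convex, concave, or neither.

J is quadratic, so its Hessian is the constant matrix H = [[2, -6], [-6, -8]].
det(H) = -52, tr(H) = -6.
det(H) < 0, so H is indefinite: neither convex nor concave.

neither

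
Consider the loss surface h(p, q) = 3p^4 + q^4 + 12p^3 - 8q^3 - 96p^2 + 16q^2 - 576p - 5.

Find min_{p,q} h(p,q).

h(p,q) separates as A(p) + B(q) − 5, so its minimum is min A + min B − 5.
A'(p) = 12(p - 4)(p + 3)(p + 4) vanishes at p ∈ {-4, -3, 4}; B'(q) = 4q(q - 4)(q - 2) vanishes at q ∈ {0, 2, 4}.
Local minima of A (where A''>0): A(-4)=768, A(4)=-2304. Local minima of B: B(0)=0, B(4)=0.
So the global minimum of h is A(4) + B(0) − 5 = -2304 + 0 − 5 = -2309, attained at (4, 0).

-2309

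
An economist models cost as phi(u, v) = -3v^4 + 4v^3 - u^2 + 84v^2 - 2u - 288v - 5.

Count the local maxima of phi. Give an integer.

2

phi separates as a function of u plus a function of v, so ∇phi=0 decouples.
∂phi/∂u = -2(u + 1) = 0 at u ∈ {-1}; ∂phi/∂v = -12(v - 3)(v - 2)(v + 4) = 0 at v ∈ {-4, 2, 3}.
The Hessian is diagonal: diag(phi_uu, phi_vv). Second derivatives: phi_uu(-1)=-2; phi_vv(-4)=-504, phi_vv(2)=72, phi_vv(3)=-84.
Local maxima occur where both diagonal entries negative: (-1, -4), (-1, 3). Count: 2.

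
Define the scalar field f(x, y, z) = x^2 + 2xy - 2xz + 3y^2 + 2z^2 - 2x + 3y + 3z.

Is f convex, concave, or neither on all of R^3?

convex

f is quadratic, so its Hessian is the constant matrix H = [[2, 2, -2], [2, 6, 0], [-2, 0, 4]].
Leading principal minors: 2, 8, 8.
All positive ⇒ H ≻ 0 ⇒ convex.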